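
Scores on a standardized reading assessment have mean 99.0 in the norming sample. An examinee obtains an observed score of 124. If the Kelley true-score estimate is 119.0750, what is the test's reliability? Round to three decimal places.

T̂ = ρX + (1 − ρ)μ  ⇒  T̂ − μ = ρ(X − μ)
ρ = (T̂ − μ)/(X − μ) = (119.0750 − 99.0) / (124 − 99.0) = 20.0750 / 25.0 = 0.80300

0.803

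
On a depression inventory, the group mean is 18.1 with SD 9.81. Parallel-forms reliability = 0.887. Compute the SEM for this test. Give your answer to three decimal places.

SEM = SD · √(1 − ρ) = 9.81 × √0.113 = 9.81 × 0.3362 = 3.2977

3.298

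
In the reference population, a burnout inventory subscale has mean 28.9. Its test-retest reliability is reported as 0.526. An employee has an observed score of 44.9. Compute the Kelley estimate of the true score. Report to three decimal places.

37.316

Kelley's formula gives T̂ = 0.526·44.9 + 0.474·28.9 = 23.6174 + 13.6986 = 37.3160.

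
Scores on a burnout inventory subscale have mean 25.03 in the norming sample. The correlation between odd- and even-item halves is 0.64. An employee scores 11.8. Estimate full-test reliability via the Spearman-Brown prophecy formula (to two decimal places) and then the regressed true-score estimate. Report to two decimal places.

14.71

Spearman-Brown: ρ = 2r/(1 + r) = 2(0.64)/(1 + 0.64) = 1.280/1.64 = 0.7805 → 0.78
Weight the observed score by reliability and the mean by (1 − reliability): T̂ = 0.78·11.8 + 0.22·25.03 = 9.204 + 5.5066 = 14.711.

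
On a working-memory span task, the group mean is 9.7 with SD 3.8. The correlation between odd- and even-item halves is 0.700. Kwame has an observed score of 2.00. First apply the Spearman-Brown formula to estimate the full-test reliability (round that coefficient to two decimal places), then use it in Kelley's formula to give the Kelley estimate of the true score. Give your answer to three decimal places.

3.386

Spearman-Brown: ρ = 2r/(1 + r) = 2(0.700)/(1 + 0.700) = 1.4000/1.700 = 0.8235 → 0.82
T̂ = 0.82(2.00) + 0.18(9.7) = 1.6400 + 1.746 = 3.3860 → 3.386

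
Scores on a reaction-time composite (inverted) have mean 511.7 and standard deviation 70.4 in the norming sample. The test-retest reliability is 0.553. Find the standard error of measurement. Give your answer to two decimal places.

SEM = SD · √(1 − ρ) = 70.4 × √0.447 = 70.4 × 0.6686 = 47.068

47.07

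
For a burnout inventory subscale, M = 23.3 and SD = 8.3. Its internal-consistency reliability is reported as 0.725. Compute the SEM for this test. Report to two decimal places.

4.35

SEM = SD · √(1 − ρ) = 8.3 × √0.275 = 8.3 × 0.5244 = 4.353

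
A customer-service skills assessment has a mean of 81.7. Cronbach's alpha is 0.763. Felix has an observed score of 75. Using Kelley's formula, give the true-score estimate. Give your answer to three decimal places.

Kelley's formula gives T̂ = 0.763·75 + 0.237·81.7 = 57.225 + 19.3629 = 76.5879.

76.588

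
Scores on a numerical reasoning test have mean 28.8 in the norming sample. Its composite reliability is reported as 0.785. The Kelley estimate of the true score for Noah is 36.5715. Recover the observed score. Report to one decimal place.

38.7

T̂ = ρX + (1 − ρ)μ  ⇒  X = (T̂ − (1 − ρ)μ) / ρ
X = (36.5715 − 0.215 × 28.8) / 0.785 = (36.5715 − 6.1920) / 0.785 = 30.3795 / 0.785 = 38.700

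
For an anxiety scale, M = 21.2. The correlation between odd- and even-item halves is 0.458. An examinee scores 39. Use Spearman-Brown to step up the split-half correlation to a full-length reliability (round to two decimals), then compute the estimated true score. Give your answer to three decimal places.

Spearman-Brown: ρ = 2r/(1 + r) = 2(0.458)/(1 + 0.458) = 0.9160/1.458 = 0.6283 → 0.63
T̂ = 0.63(39) + 0.37(21.2) = 24.57 + 7.844 = 32.4140 → 32.414

32.414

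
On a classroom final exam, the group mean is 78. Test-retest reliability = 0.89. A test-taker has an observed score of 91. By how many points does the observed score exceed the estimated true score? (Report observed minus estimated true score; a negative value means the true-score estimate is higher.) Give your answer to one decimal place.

1.4

Kelley's formula gives T̂ = 0.89·91 + 0.11·78 = 80.99 + 8.58 = 89.570.
X − T̂ = 91 − 89.57 = 1.43 → 1.4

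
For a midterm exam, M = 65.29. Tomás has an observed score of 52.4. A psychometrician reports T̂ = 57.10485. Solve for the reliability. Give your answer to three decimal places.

T̂ = ρX + (1 − ρ)μ  ⇒  T̂ − μ = ρ(X − μ)
ρ = (T̂ − μ)/(X − μ) = (57.10485 − 65.29) / (52.4 − 65.29) = -8.18515 / -12.89 = 0.63500

0.635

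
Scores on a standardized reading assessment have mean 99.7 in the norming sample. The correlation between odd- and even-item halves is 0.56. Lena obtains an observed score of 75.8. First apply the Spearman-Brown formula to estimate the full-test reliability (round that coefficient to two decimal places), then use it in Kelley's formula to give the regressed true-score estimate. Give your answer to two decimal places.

Spearman-Brown: ρ = 2r/(1 + r) = 2(0.56)/(1 + 0.56) = 1.120/1.56 = 0.7179 → 0.72
T̂ = 0.72(75.8) + 0.28(99.7) = 54.576 + 27.916 = 82.492 → 82.49

82.49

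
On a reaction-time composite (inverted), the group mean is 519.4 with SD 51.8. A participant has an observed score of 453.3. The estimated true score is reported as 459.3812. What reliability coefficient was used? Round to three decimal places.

0.908

T̂ = ρX + (1 − ρ)μ  ⇒  T̂ − μ = ρ(X − μ)
ρ = (T̂ − μ)/(X − μ) = (459.3812 − 519.4) / (453.3 − 519.4) = -60.0188 / -66.1 = 0.90800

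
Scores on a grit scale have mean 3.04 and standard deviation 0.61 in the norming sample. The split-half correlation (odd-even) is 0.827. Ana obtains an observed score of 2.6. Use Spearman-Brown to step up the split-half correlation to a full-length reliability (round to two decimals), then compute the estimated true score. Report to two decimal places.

2.64

Spearman-Brown: ρ = 2r/(1 + r) = 2(0.827)/(1 + 0.827) = 1.6540/1.827 = 0.9053 → 0.91
T̂ = ρX + (1 − ρ)μ
  = 0.91 × 2.6 + 0.09 × 3.04
  = 2.366 + 0.2736
  = 2.640
  ≈ 2.64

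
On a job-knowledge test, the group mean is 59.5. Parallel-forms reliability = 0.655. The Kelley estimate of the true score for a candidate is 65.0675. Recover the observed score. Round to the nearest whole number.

T̂ = ρX + (1 − ρ)μ  ⇒  X = (T̂ − (1 − ρ)μ) / ρ
X = (65.0675 − 0.345 × 59.5) / 0.655 = (65.0675 − 20.5275) / 0.655 = 44.5400 / 0.655 = 68.00

68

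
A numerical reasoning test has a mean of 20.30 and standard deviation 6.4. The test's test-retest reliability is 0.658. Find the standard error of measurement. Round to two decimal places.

SEM = SD · √(1 − ρ) = 6.4 × √0.342 = 6.4 × 0.5848 = 3.743

3.74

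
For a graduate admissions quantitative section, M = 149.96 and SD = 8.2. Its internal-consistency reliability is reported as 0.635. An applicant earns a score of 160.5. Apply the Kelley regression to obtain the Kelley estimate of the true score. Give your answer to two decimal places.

T̂ = ρX + (1 − ρ)μ
  = 0.635 × 160.5 + 0.365 × 149.96
  = 101.9175 + 54.73540
  = 156.653
  ≈ 156.65

156.65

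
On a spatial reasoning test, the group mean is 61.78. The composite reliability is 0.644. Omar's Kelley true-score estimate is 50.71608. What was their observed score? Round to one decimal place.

T̂ = ρX + (1 − ρ)μ  ⇒  X = (T̂ − (1 − ρ)μ) / ρ
X = (50.71608 − 0.356 × 61.78) / 0.644 = (50.71608 − 21.99368) / 0.644 = 28.72240 / 0.644 = 44.600

44.6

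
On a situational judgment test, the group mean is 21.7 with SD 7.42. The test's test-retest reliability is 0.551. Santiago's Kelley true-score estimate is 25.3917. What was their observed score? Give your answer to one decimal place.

T̂ = ρX + (1 − ρ)μ  ⇒  X = (T̂ − (1 − ρ)μ) / ρ
X = (25.3917 − 0.449 × 21.7) / 0.551 = (25.3917 − 9.7433) / 0.551 = 15.6484 / 0.551 = 28.400

28.4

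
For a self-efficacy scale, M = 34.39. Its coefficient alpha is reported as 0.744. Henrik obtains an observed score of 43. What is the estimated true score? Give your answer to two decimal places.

Weight the observed score by reliability and the mean by (1 − reliability): T̂ = 0.744·43 + 0.256·34.39 = 31.992 + 8.80384 = 40.796.

40.80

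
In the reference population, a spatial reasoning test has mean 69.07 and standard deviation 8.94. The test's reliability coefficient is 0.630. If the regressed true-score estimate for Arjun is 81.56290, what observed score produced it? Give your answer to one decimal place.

T̂ = ρX + (1 − ρ)μ  ⇒  X = (T̂ − (1 − ρ)μ) / ρ
X = (81.56290 − 0.370 × 69.07) / 0.630 = (81.56290 − 25.55590) / 0.630 = 56.00700 / 0.630 = 88.900

88.9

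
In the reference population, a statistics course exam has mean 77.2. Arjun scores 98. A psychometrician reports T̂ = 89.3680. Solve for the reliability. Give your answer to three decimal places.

0.585

T̂ = ρX + (1 − ρ)μ  ⇒  T̂ − μ = ρ(X − μ)
ρ = (T̂ − μ)/(X − μ) = (89.3680 − 77.2) / (98 − 77.2) = 12.1680 / 20.8 = 0.58500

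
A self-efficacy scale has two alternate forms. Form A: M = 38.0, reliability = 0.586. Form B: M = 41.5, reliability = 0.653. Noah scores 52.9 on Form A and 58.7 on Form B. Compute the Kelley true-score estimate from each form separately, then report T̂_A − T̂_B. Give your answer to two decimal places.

T̂_A = 0.586(52.9) + 0.414(38.0) = 46.7314
T̂_B = 0.653(58.7) + 0.347(41.5) = 52.7316
T̂_A − T̂_B = -6.0002

-6.00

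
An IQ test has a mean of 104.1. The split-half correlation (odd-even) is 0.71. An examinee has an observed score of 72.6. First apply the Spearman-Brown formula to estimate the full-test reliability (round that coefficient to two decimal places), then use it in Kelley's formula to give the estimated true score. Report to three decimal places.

Spearman-Brown: ρ = 2r/(1 + r) = 2(0.71)/(1 + 0.71) = 1.420/1.71 = 0.8304 → 0.83
T̂ = 0.83(72.6) + 0.17(104.1) = 60.258 + 17.697 = 77.9550 → 77.955

77.955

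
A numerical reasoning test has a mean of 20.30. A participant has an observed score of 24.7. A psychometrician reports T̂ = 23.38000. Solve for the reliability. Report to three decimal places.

0.700

T̂ = ρX + (1 − ρ)μ  ⇒  T̂ − μ = ρ(X − μ)
ρ = (T̂ − μ)/(X − μ) = (23.38000 − 20.30) / (24.7 − 20.30) = 3.08000 / 4.40 = 0.70000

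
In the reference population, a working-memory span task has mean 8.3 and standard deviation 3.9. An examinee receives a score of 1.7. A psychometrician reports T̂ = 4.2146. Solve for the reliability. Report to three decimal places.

T̂ = ρX + (1 − ρ)μ  ⇒  T̂ − μ = ρ(X − μ)
ρ = (T̂ − μ)/(X − μ) = (4.2146 − 8.3) / (1.7 − 8.3) = -4.0854 / -6.6 = 0.61900

0.619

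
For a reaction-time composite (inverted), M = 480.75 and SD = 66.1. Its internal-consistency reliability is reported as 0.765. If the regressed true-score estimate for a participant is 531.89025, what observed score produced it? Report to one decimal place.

T̂ = ρX + (1 − ρ)μ  ⇒  X = (T̂ − (1 − ρ)μ) / ρ
X = (531.89025 − 0.235 × 480.75) / 0.765 = (531.89025 − 112.97625) / 0.765 = 418.91400 / 0.765 = 547.600

547.6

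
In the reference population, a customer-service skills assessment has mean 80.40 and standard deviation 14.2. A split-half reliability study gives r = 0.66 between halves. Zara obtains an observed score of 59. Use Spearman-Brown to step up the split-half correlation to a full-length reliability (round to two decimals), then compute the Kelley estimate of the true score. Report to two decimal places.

63.28

Spearman-Brown: ρ = 2r/(1 + r) = 2(0.66)/(1 + 0.66) = 1.320/1.66 = 0.7952 → 0.80
Regress the observed score toward the mean by the unreliability: T̂ = 0.80·59 + 0.20·80.40 = 47.20 + 16.0800 = 63.280.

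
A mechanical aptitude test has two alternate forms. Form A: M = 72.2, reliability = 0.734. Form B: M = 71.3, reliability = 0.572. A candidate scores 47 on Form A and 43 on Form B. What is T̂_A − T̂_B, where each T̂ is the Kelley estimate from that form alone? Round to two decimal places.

-1.41

T̂_A = 0.734(47) + 0.266(72.2) = 53.7032
T̂_B = 0.572(43) + 0.428(71.3) = 55.1124
T̂_A − T̂_B = -1.4092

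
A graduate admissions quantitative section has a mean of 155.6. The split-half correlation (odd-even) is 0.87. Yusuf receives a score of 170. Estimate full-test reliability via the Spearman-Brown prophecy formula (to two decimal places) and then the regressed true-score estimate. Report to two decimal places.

168.99

Spearman-Brown: ρ = 2r/(1 + r) = 2(0.87)/(1 + 0.87) = 1.740/1.87 = 0.9305 → 0.93
Kelley's formula gives T̂ = 0.93·170 + 0.07·155.6 = 158.10 + 10.892 = 168.992.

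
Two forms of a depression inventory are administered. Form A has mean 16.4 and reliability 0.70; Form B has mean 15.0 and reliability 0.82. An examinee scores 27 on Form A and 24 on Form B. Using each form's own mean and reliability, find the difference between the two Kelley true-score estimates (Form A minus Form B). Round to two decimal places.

1.44

T̂_A = 0.70(27) + 0.30(16.4) = 23.8200
T̂_B = 0.82(24) + 0.18(15.0) = 22.3800
T̂_A − T̂_B = 1.4400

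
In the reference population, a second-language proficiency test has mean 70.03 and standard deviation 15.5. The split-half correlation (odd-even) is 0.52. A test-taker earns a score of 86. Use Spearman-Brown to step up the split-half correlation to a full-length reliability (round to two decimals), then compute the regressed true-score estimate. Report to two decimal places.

Spearman-Brown: ρ = 2r/(1 + r) = 2(0.52)/(1 + 0.52) = 1.040/1.52 = 0.6842 → 0.68
T̂ = ρX + (1 − ρ)μ
  = 0.68 × 86 + 0.32 × 70.03
  = 58.48 + 22.4096
  = 80.890
  ≈ 80.89

80.89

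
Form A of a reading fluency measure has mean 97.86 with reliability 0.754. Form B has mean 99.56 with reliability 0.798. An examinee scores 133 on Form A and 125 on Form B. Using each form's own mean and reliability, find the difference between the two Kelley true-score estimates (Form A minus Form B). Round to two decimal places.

T̂_A = 0.754(133) + 0.246(97.86) = 124.3556
T̂_B = 0.798(125) + 0.202(99.56) = 119.8611
T̂_A − T̂_B = 4.4944

4.49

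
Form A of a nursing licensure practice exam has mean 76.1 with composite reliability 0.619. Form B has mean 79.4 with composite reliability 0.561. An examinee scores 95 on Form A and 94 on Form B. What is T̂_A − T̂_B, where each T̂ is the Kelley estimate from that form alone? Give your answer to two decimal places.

T̂_A = 0.619(95) + 0.381(76.1) = 87.7991
T̂_B = 0.561(94) + 0.439(79.4) = 87.5906
T̂_A − T̂_B = 0.2085

0.21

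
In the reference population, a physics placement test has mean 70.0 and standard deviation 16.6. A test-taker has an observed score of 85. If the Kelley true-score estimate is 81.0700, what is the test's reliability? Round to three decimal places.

T̂ = ρX + (1 − ρ)μ  ⇒  T̂ − μ = ρ(X − μ)
ρ = (T̂ − μ)/(X − μ) = (81.0700 − 70.0) / (85 − 70.0) = 11.0700 / 15.0 = 0.73800

0.738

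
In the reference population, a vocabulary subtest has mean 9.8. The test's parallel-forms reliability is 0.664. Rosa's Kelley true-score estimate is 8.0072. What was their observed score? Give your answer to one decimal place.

7.1

T̂ = ρX + (1 − ρ)μ  ⇒  X = (T̂ − (1 − ρ)μ) / ρ
X = (8.0072 − 0.336 × 9.8) / 0.664 = (8.0072 − 3.2928) / 0.664 = 4.7144 / 0.664 = 7.100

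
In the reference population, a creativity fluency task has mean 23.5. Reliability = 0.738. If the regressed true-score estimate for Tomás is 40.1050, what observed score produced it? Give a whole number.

T̂ = ρX + (1 − ρ)μ  ⇒  X = (T̂ − (1 − ρ)μ) / ρ
X = (40.1050 − 0.262 × 23.5) / 0.738 = (40.1050 − 6.1570) / 0.738 = 33.9480 / 0.738 = 46.00

46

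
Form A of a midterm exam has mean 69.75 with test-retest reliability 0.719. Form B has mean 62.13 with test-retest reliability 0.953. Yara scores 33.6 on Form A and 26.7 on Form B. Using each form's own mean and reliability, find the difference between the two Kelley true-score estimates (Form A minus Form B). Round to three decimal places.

15.393

T̂_A = 0.719(33.6) + 0.281(69.75) = 43.75815
T̂_B = 0.953(26.7) + 0.047(62.13) = 28.36521
T̂_A − T̂_B = 15.39294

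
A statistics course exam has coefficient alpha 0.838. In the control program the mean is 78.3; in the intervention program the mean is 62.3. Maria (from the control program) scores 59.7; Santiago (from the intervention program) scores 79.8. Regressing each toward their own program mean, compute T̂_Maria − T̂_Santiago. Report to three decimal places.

-14.252

T̂_Maria = 0.838(59.7) + 0.162(78.3) = 62.71320
T̂_Santiago = 0.838(79.8) + 0.162(62.3) = 76.96500
Difference = 62.71320 − 76.96500 = -14.25180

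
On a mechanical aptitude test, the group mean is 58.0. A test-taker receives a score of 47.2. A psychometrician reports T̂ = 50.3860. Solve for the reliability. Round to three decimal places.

T̂ = ρX + (1 − ρ)μ  ⇒  T̂ − μ = ρ(X − μ)
ρ = (T̂ − μ)/(X − μ) = (50.3860 − 58.0) / (47.2 − 58.0) = -7.6140 / -10.8 = 0.70500

0.705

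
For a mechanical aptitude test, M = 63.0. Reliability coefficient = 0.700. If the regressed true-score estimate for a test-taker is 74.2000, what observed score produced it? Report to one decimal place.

79.0

T̂ = ρX + (1 − ρ)μ  ⇒  X = (T̂ − (1 − ρ)μ) / ρ
X = (74.2000 − 0.300 × 63.0) / 0.700 = (74.2000 − 18.9000) / 0.700 = 55.3000 / 0.700 = 79.000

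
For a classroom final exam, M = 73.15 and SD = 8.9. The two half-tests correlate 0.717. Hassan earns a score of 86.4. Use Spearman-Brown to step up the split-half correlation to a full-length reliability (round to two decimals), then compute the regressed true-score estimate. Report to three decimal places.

84.280

Spearman-Brown: ρ = 2r/(1 + r) = 2(0.717)/(1 + 0.717) = 1.4340/1.717 = 0.8352 → 0.84
T̂ = 0.84(86.4) + 0.16(73.15) = 72.576 + 11.7040 = 84.2800 → 84.280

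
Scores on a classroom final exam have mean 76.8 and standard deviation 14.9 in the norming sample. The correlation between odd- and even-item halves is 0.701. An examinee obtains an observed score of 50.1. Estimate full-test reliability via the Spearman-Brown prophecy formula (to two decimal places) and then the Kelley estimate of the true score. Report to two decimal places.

54.91

Spearman-Brown: ρ = 2r/(1 + r) = 2(0.701)/(1 + 0.701) = 1.4020/1.701 = 0.8242 → 0.82
T̂ = ρX + (1 − ρ)μ
  = 0.82 × 50.1 + 0.18 × 76.8
  = 41.082 + 13.824
  = 54.906
  ≈ 54.91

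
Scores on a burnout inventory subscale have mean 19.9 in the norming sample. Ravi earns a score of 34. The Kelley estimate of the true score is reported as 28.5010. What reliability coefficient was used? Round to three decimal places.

0.610

T̂ = ρX + (1 − ρ)μ  ⇒  T̂ − μ = ρ(X − μ)
ρ = (T̂ − μ)/(X − μ) = (28.5010 − 19.9) / (34 − 19.9) = 8.6010 / 14.1 = 0.61000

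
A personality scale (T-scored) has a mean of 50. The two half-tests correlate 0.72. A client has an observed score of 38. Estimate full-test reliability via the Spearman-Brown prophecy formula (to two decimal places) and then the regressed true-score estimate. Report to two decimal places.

39.92

Spearman-Brown: ρ = 2r/(1 + r) = 2(0.72)/(1 + 0.72) = 1.440/1.72 = 0.8372 → 0.84
Weight the observed score by reliability and the mean by (1 − reliability): T̂ = 0.84·38 + 0.16·50 = 31.92 + 8.00 = 39.920.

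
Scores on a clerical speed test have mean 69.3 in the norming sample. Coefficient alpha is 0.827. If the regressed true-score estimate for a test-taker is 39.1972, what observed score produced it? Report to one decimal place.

32.9

T̂ = ρX + (1 − ρ)μ  ⇒  X = (T̂ − (1 − ρ)μ) / ρ
X = (39.1972 − 0.173 × 69.3) / 0.827 = (39.1972 − 11.9889) / 0.827 = 27.2083 / 0.827 = 32.900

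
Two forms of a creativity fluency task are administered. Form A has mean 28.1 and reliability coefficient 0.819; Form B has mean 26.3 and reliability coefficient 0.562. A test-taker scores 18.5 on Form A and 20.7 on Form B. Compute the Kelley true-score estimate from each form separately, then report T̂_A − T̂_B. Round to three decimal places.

-2.915

T̂_A = 0.819(18.5) + 0.181(28.1) = 20.23760
T̂_B = 0.562(20.7) + 0.438(26.3) = 23.15280
T̂_A − T̂_B = -2.91520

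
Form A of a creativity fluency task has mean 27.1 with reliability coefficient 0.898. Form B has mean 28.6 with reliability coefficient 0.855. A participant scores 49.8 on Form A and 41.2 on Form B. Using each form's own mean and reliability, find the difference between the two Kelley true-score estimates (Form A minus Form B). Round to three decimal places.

T̂_A = 0.898(49.8) + 0.102(27.1) = 47.48460
T̂_B = 0.855(41.2) + 0.145(28.6) = 39.37300
T̂_A − T̂_B = 8.11160

8.112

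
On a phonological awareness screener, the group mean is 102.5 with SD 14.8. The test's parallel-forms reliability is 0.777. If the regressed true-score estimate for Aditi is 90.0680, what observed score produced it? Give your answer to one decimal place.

86.5

T̂ = ρX + (1 − ρ)μ  ⇒  X = (T̂ − (1 − ρ)μ) / ρ
X = (90.0680 − 0.223 × 102.5) / 0.777 = (90.0680 − 22.8575) / 0.777 = 67.2105 / 0.777 = 86.500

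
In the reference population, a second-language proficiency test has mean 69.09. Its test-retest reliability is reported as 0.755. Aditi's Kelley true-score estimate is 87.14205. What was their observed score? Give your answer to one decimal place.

T̂ = ρX + (1 − ρ)μ  ⇒  X = (T̂ − (1 − ρ)μ) / ρ
X = (87.14205 − 0.245 × 69.09) / 0.755 = (87.14205 − 16.92705) / 0.755 = 70.21500 / 0.755 = 93.000

93.0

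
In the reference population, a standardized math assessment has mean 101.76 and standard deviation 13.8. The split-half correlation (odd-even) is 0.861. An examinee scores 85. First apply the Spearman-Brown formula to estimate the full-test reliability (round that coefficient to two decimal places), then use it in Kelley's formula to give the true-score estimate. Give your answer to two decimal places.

86.17

Spearman-Brown: ρ = 2r/(1 + r) = 2(0.861)/(1 + 0.861) = 1.7220/1.861 = 0.9253 → 0.93
T̂ = 0.93(85) + 0.07(101.76) = 79.05 + 7.1232 = 86.173 → 86.17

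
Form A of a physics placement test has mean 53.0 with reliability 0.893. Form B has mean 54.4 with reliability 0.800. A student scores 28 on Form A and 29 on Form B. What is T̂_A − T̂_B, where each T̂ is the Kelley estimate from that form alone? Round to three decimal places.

-3.405

T̂_A = 0.893(28) + 0.107(53.0) = 30.67500
T̂_B = 0.800(29) + 0.200(54.4) = 34.08000
T̂_A − T̂_B = -3.40500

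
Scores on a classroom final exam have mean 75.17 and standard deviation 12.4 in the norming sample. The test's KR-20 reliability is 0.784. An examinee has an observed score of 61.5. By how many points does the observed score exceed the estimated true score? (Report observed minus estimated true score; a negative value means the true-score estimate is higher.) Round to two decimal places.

Weight the observed score by reliability and the mean by (1 − reliability): T̂ = 0.784·61.5 + 0.216·75.17 = 48.2160 + 16.23672 = 64.4527.
X − T̂ = 61.5 − 64.453 = -2.953 → -2.95

-2.95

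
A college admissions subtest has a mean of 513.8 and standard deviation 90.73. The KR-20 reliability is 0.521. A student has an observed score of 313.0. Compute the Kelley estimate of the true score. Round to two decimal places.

T̂ = 0.521(313.0) + 0.479(513.8) = 163.0730 + 246.1102 = 409.183 → 409.18

409.18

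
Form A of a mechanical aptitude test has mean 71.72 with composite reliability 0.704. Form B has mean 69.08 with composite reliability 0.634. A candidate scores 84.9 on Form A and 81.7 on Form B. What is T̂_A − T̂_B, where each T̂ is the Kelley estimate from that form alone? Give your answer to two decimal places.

T̂_A = 0.704(84.9) + 0.296(71.72) = 80.9987
T̂_B = 0.634(81.7) + 0.366(69.08) = 77.0811
T̂_A − T̂_B = 3.9176

3.92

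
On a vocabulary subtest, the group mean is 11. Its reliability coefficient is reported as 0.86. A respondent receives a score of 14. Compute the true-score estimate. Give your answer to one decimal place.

T̂ = ρX + (1 − ρ)μ
  = 0.86 × 14 + 0.14 × 11
  = 12.04 + 1.54
  = 13.58
  ≈ 13.6

13.6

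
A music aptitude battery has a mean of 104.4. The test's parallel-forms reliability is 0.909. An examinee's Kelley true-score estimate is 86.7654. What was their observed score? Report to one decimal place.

85.0

T̂ = ρX + (1 − ρ)μ  ⇒  X = (T̂ − (1 − ρ)μ) / ρ
X = (86.7654 − 0.091 × 104.4) / 0.909 = (86.7654 − 9.5004) / 0.909 = 77.2650 / 0.909 = 85.000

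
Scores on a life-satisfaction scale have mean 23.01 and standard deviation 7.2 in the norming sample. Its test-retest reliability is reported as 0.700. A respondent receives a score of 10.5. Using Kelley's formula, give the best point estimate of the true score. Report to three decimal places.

T̂ = 0.700(10.5) + 0.300(23.01) = 7.3500 + 6.90300 = 14.2530 → 14.253

14.253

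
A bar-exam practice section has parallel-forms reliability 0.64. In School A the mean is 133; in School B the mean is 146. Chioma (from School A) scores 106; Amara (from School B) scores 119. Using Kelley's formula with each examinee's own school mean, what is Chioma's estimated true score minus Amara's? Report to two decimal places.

-13.00

T̂_Chioma = 0.64(106) + 0.36(133) = 115.7200
T̂_Amara = 0.64(119) + 0.36(146) = 128.7200
Difference = 115.7200 − 128.7200 = -13.0000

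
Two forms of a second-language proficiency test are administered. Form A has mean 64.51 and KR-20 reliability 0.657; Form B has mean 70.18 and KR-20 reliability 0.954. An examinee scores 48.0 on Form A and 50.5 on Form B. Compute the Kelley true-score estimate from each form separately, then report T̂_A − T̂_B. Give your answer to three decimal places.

T̂_A = 0.657(48.0) + 0.343(64.51) = 53.66293
T̂_B = 0.954(50.5) + 0.046(70.18) = 51.40528
T̂_A − T̂_B = 2.25765

2.258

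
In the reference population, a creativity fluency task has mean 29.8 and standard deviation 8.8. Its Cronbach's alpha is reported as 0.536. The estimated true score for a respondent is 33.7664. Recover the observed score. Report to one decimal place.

37.2

T̂ = ρX + (1 − ρ)μ  ⇒  X = (T̂ − (1 − ρ)μ) / ρ
X = (33.7664 − 0.464 × 29.8) / 0.536 = (33.7664 − 13.8272) / 0.536 = 19.9392 / 0.536 = 37.200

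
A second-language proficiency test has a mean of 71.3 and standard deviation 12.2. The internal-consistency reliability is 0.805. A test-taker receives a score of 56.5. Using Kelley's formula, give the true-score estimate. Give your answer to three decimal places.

T̂ = ρX + (1 − ρ)μ
  = 0.805 × 56.5 + 0.195 × 71.3
  = 45.4825 + 13.9035
  = 59.3860
  ≈ 59.386

59.386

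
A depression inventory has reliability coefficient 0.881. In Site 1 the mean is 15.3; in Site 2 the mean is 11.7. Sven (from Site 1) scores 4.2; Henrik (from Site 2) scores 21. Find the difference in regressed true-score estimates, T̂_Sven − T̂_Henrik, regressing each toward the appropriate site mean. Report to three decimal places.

T̂_Sven = 0.881(4.2) + 0.119(15.3) = 5.52090
T̂_Henrik = 0.881(21) + 0.119(11.7) = 19.89330
Difference = 5.52090 − 19.89330 = -14.37240

-14.372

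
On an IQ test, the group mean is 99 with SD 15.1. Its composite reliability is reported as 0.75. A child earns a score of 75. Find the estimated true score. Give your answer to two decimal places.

T̂ = 0.75(75) + 0.25(99) = 56.25 + 24.75 = 81.000 → 81.00

81.00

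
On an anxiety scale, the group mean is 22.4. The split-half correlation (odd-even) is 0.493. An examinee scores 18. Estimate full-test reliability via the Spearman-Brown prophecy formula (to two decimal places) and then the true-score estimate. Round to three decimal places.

19.496

Spearman-Brown: ρ = 2r/(1 + r) = 2(0.493)/(1 + 0.493) = 0.9860/1.493 = 0.6604 → 0.66
Weight the observed score by reliability and the mean by (1 − reliability): T̂ = 0.66·18 + 0.34·22.4 = 11.88 + 7.616 = 19.4960.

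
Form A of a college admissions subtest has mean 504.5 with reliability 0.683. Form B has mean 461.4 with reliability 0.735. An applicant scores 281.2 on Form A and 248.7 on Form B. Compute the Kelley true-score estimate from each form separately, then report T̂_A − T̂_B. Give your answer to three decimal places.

46.921

T̂_A = 0.683(281.2) + 0.317(504.5) = 351.98610
T̂_B = 0.735(248.7) + 0.265(461.4) = 305.06550
T̂_A − T̂_B = 46.92060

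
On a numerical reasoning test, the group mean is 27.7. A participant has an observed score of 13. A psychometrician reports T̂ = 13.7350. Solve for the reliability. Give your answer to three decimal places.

T̂ = ρX + (1 − ρ)μ  ⇒  T̂ − μ = ρ(X − μ)
ρ = (T̂ − μ)/(X − μ) = (13.7350 − 27.7) / (13 − 27.7) = -13.9650 / -14.7 = 0.95000

0.950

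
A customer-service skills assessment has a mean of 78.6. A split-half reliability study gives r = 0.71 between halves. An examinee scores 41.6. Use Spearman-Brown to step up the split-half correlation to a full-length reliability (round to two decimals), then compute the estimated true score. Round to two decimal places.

47.89

Spearman-Brown: ρ = 2r/(1 + r) = 2(0.71)/(1 + 0.71) = 1.420/1.71 = 0.8304 → 0.83
T̂ = 0.83(41.6) + 0.17(78.6) = 34.528 + 13.362 = 47.890 → 47.89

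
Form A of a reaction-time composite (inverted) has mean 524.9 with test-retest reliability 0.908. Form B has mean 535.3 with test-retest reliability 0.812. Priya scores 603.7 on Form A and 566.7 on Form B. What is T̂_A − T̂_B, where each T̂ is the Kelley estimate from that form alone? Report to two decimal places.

35.65

T̂_A = 0.908(603.7) + 0.092(524.9) = 596.4504
T̂_B = 0.812(566.7) + 0.188(535.3) = 560.7968
T̂_A − T̂_B = 35.6536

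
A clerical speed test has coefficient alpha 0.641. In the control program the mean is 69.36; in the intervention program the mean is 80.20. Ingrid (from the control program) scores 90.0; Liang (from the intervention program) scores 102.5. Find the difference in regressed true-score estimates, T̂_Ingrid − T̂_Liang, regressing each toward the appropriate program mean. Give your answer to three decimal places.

-11.904

T̂_Ingrid = 0.641(90.0) + 0.359(69.36) = 82.59024
T̂_Liang = 0.641(102.5) + 0.359(80.20) = 94.49430
Difference = 82.59024 − 94.49430 = -11.90406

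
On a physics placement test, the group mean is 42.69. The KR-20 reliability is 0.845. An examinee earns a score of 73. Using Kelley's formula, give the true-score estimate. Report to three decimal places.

T̂ = ρX + (1 − ρ)μ
  = 0.845 × 73 + 0.155 × 42.69
  = 61.685 + 6.61695
  = 68.3019
  ≈ 68.302

68.302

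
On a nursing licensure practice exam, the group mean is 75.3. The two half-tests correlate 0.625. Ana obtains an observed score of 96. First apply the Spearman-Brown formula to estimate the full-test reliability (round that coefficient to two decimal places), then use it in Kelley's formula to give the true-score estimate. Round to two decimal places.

Spearman-Brown: ρ = 2r/(1 + r) = 2(0.625)/(1 + 0.625) = 1.2500/1.625 = 0.7692 → 0.77
T̂ = ρX + (1 − ρ)μ
  = 0.77 × 96 + 0.23 × 75.3
  = 73.92 + 17.319
  = 91.239
  ≈ 91.24

91.24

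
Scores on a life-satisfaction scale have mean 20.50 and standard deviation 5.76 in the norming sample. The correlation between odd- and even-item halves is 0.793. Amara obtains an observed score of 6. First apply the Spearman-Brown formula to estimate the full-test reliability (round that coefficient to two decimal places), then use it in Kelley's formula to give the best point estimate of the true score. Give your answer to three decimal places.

Spearman-Brown: ρ = 2r/(1 + r) = 2(0.793)/(1 + 0.793) = 1.5860/1.793 = 0.8846 → 0.88
T̂ = 0.88(6) + 0.12(20.50) = 5.28 + 2.4600 = 7.7400 → 7.740

7.740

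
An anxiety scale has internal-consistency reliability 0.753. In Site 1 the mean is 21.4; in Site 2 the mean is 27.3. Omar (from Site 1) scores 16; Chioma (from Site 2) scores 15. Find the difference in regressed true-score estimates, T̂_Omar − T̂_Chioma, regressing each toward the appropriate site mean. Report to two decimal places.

-0.70

T̂_Omar = 0.753(16) + 0.247(21.4) = 17.3338
T̂_Chioma = 0.753(15) + 0.247(27.3) = 18.0381
Difference = 17.3338 − 18.0381 = -0.7043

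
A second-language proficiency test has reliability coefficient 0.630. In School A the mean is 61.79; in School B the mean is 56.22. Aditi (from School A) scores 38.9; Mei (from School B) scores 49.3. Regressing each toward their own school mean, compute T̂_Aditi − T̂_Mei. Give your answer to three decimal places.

T̂_Aditi = 0.630(38.9) + 0.370(61.79) = 47.36930
T̂_Mei = 0.630(49.3) + 0.370(56.22) = 51.86040
Difference = 47.36930 − 51.86040 = -4.49110

-4.491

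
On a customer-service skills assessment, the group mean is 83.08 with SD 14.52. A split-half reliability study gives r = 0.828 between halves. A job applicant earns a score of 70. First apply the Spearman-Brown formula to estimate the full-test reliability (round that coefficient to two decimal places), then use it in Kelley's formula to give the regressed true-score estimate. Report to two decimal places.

71.18

Spearman-Brown: ρ = 2r/(1 + r) = 2(0.828)/(1 + 0.828) = 1.6560/1.828 = 0.9059 → 0.91
T̂ = ρX + (1 − ρ)μ
  = 0.91 × 70 + 0.09 × 83.08
  = 63.70 + 7.4772
  = 71.177
  ≈ 71.18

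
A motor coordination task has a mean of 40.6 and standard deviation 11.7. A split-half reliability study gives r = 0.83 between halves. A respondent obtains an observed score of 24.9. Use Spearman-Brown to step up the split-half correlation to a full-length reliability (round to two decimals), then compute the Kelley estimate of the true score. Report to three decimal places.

26.313

Spearman-Brown: ρ = 2r/(1 + r) = 2(0.83)/(1 + 0.83) = 1.660/1.83 = 0.9071 → 0.91
T̂ = ρX + (1 − ρ)μ
  = 0.91 × 24.9 + 0.09 × 40.6
  = 22.659 + 3.654
  = 26.3130
  ≈ 26.313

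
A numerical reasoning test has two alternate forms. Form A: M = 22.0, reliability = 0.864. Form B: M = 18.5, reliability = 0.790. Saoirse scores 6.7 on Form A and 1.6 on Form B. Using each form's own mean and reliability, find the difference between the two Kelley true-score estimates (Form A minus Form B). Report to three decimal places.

T̂_A = 0.864(6.7) + 0.136(22.0) = 8.78080
T̂_B = 0.790(1.6) + 0.210(18.5) = 5.14900
T̂_A − T̂_B = 3.63180

3.632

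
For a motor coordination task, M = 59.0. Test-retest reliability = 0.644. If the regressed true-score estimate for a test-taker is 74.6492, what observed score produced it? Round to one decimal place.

83.3

T̂ = ρX + (1 − ρ)μ  ⇒  X = (T̂ − (1 − ρ)μ) / ρ
X = (74.6492 − 0.356 × 59.0) / 0.644 = (74.6492 − 21.0040) / 0.644 = 53.6452 / 0.644 = 83.300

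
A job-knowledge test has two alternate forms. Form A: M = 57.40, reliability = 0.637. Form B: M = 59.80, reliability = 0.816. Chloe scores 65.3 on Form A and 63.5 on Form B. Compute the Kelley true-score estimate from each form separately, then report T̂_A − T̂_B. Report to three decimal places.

T̂_A = 0.637(65.3) + 0.363(57.40) = 62.43230
T̂_B = 0.816(63.5) + 0.184(59.80) = 62.81920
T̂_A − T̂_B = -0.38690

-0.387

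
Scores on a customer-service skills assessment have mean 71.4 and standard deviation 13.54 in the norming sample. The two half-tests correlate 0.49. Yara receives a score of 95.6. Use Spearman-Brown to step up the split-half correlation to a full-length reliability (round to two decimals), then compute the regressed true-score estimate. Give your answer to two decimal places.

87.37

Spearman-Brown: ρ = 2r/(1 + r) = 2(0.49)/(1 + 0.49) = 0.980/1.49 = 0.6577 → 0.66
T̂ = ρX + (1 − ρ)μ
  = 0.66 × 95.6 + 0.34 × 71.4
  = 63.096 + 24.276
  = 87.372
  ≈ 87.37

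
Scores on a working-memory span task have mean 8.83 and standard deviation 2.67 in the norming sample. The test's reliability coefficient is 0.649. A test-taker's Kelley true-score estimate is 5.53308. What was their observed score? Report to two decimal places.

T̂ = ρX + (1 − ρ)μ  ⇒  X = (T̂ − (1 − ρ)μ) / ρ
X = (5.53308 − 0.351 × 8.83) / 0.649 = (5.53308 − 3.09933) / 0.649 = 2.43375 / 0.649 = 3.7500

3.75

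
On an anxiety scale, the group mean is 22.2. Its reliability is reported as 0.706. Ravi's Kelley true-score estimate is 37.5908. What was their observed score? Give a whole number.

T̂ = ρX + (1 − ρ)μ  ⇒  X = (T̂ − (1 − ρ)μ) / ρ
X = (37.5908 − 0.294 × 22.2) / 0.706 = (37.5908 − 6.5268) / 0.706 = 31.0640 / 0.706 = 44.00

44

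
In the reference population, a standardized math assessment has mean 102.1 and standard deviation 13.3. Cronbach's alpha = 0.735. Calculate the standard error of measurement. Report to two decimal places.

6.85

SEM = SD · √(1 − ρ) = 13.3 × √0.265 = 13.3 × 0.5148 = 6.847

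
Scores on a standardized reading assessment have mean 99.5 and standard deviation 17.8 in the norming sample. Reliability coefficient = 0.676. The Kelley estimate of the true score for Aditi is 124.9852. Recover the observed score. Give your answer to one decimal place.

137.2

T̂ = ρX + (1 − ρ)μ  ⇒  X = (T̂ − (1 − ρ)μ) / ρ
X = (124.9852 − 0.324 × 99.5) / 0.676 = (124.9852 − 32.2380) / 0.676 = 92.7472 / 0.676 = 137.200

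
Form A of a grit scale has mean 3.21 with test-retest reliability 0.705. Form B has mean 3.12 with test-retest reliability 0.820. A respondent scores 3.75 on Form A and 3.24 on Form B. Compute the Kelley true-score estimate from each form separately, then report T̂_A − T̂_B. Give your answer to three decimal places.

T̂_A = 0.705(3.75) + 0.295(3.21) = 3.59070
T̂_B = 0.820(3.24) + 0.180(3.12) = 3.21840
T̂_A − T̂_B = 0.37230

0.372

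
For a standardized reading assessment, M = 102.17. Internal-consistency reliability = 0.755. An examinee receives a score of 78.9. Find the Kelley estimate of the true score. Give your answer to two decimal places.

84.60

T̂ = ρX + (1 − ρ)μ
  = 0.755 × 78.9 + 0.245 × 102.17
  = 59.5695 + 25.03165
  = 84.601
  ≈ 84.60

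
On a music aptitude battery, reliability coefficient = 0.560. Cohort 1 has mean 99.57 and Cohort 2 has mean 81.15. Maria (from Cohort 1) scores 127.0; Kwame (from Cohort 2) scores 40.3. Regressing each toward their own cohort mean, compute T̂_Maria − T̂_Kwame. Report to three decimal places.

56.657

T̂_Maria = 0.560(127.0) + 0.440(99.57) = 114.93080
T̂_Kwame = 0.560(40.3) + 0.440(81.15) = 58.27400
Difference = 114.93080 − 58.27400 = 56.65680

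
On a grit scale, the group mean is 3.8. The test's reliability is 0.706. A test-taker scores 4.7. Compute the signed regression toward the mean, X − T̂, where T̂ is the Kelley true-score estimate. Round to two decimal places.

T̂ = 0.706(4.7) + 0.294(3.8) = 3.3182 + 1.1172 = 4.4354 → 4.435
X − T̂ = 4.7 − 4.435 = 0.265 → 0.26

0.26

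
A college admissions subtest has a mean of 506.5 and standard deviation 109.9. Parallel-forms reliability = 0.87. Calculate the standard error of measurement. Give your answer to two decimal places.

39.63

SEM = SD · √(1 − ρ) = 109.9 × √0.13 = 109.9 × 0.3606 = 39.625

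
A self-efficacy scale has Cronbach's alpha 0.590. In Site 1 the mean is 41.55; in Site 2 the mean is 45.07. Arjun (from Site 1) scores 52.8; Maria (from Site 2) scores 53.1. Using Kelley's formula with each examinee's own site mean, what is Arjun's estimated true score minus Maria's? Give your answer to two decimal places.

-1.62

T̂_Arjun = 0.590(52.8) + 0.410(41.55) = 48.1875
T̂_Maria = 0.590(53.1) + 0.410(45.07) = 49.8077
Difference = 48.1875 − 49.8077 = -1.6202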